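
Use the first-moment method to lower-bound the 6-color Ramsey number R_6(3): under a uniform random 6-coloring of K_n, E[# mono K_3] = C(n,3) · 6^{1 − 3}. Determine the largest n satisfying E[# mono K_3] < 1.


We need C(n, 3) · 6^{1 − 3} < 1, i.e. C(n, 3) < 6^{3 − 1} = 36.
Check values of n near the boundary:
  n = 3: C(3, 3) = 1; 1 < 36? YES
  n = 4: C(4, 3) = 4; 4 < 36? YES
  n = 5: C(5, 3) = 10; 10 < 36? YES
  n = 6: C(6, 3) = 20; 20 < 36? YES
  n = 7: C(7, 3) = 35; 35 < 36? YES
  n = 8: C(8, 3) = 56; 56 < 36? NO
The largest n with C(n, 3) < 36 is n = 7 (where E[X] = 35/36 ≈ 0.972). Hence R_6(3) > 7, i.e. R_6(3) ≥ 8.

Largest n = 7; hence R_6(3) > 7.


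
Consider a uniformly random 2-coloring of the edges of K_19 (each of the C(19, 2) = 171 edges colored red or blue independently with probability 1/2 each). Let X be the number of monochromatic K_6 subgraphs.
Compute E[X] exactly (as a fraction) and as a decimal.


Let X = Σ_S X_S over the C(19, 6) = 27132 subsets S of size 6, where X_S = 1 if the K_6 on S is monochromatic.
For a fixed S, the K_6 on S has C(6, 2) = 15 edges. P[all 15 edges red] = (1/2)^15, and likewise for blue, so P[monochromatic] = 2·(1/2)^15 = 2^{1 − 15} = 1/16384.
By linearity: E[X] = C(19, 6) · 2^{1 − 15} = 27132 · 1/16384 = 6783/4096.
Numerically: E[X] ≈ 1.65601.

E[X] = C(19,6)·2^(1−C(6,2)) = 6783/4096 ≈ 1.65601.


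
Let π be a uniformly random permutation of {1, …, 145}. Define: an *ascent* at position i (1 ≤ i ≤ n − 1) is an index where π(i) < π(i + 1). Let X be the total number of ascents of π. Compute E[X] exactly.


Write X = Σ X_I over i = 1, …, 144, with X_I the indicator of one ascent.
There are 144 indicators.
For each fixed i, the pair (π(i), π(i+1)) is a uniformly random ordered pair of distinct values from {1, …, 145}; by symmetry P[π(i) < π(i+1)] = 1/2.
By linearity: E[X] = 144 · (1/2) = (145 − 1) · (1/2) = 72 ≈ 72.00000.

E[X] = 72 = 72.00000.


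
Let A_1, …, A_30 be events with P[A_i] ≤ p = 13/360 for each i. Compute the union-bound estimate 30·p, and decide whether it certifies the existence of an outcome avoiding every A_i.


Union bound: P[∪_{i=1}^{30} A_i] ≤ Σ_i P[A_i] ≤ 30·p = 30·(13/360) = 13/12.
Numerically: 13/12 ≈ 1.083333.
Is 13/12 < 1? NO.
Since the bound 13/12 is ≥ 1, the union bound is uninformative here; it does NOT by itself certify existence.

30·p = 13/12 ≈ 1.083333; existence NOT certified by the union bound.


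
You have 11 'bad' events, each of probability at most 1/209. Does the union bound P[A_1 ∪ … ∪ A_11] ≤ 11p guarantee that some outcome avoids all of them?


Union bound: P[∪_{i=1}^{11} A_i] ≤ Σ_i P[A_i] ≤ 11·p = 11·(1/209) = 1/19.
Numerically: 1/19 ≈ 0.0526.
Is 1/19 < 1? YES.
Since P[∪ A_i] ≤ 1/19 < 1, the complement has P[∩ A_i^c] ≥ 1 − 1/19 = 18/19 > 0, so some outcome avoids every A_i.

11·p = 1/19 ≈ 0.0526; existence CERTIFIED by the union bound.


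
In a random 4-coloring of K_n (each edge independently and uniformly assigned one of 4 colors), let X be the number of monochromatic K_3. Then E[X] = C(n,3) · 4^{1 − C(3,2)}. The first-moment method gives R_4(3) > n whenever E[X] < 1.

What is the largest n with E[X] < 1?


We need C(n, 3) · 4^{1 − 3} < 1, i.e. C(n, 3) < 4^{3 − 1} = 16.
Check values of n near the boundary:
  n = 3: C(3, 3) = 1; 1 < 16? YES
  n = 4: C(4, 3) = 4; 4 < 16? YES
  n = 5: C(5, 3) = 10; 10 < 16? YES
  n = 6: C(6, 3) = 20; 20 < 16? NO
  n = 7: C(7, 3) = 35; 35 < 16? NO
The largest n with C(n, 3) < 16 is n = 5 (where E[X] = 5/8 ≈ 0.625000). Hence R_4(3) > 5, i.e. R_4(3) ≥ 6.

Largest n = 5; hence R_4(3) > 5.


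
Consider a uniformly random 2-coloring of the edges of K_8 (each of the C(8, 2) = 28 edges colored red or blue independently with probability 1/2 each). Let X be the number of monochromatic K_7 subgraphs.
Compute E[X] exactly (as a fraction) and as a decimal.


Let X = Σ_S X_S over the C(8, 7) = 8 subsets S of size 7, where X_S = 1 if the K_7 on S is monochromatic.
For a fixed S, the K_7 on S has C(7, 2) = 21 edges. P[all 21 edges red] = (1/2)^21, and likewise for blue, so P[monochromatic] = 2·(1/2)^21 = 2^{1 − 21} = 1/1048576.
By linearity of expectation: E[X] = C(8, 7) · 2^{1 − 21} = 8 · 1/1048576 = 1/131072.
Numerically: E[X] ≈ 0.0000.

E[X] = C(8,7)·2^(1−C(7,2)) = 1/131072 ≈ 0.0000.


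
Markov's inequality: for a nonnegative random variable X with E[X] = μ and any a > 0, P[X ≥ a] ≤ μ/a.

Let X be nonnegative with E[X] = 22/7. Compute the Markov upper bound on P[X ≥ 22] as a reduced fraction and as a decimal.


μ = E[X] = 22/7, a = 22.
Markov: P[X ≥ 22] ≤ μ/a = (22/7)/22 = 1/7.
Numerically: ≈ 0.14286.
(Since a = 22 > μ = 3.14286, the bound 1/7 is < 1 and informative.)

P[X ≥ 22] ≤ 1/7 ≈ 0.14286.


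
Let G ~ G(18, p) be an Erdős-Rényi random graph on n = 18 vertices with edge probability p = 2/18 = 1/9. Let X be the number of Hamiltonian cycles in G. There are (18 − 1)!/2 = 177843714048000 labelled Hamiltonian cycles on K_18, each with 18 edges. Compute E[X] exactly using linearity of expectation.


K_18 has (18 − 1)!/2 = 177843714048000 labelled Hamiltonian cycles.
For each such Hamiltonian cycle H, let X_H = 1 if all 18 edges of H are present in G. Then P[X_H = 1] = p^{18} = (1/9)^{18} = 1/150094635296999121.
By linearity: E[X] = Σ_H E[X_H] = 177843714048000 · p^{18} = 177843714048000 · 1/150094635296999121 = 243955712000/205891132094649.
Numerically: E[X] ≈ 0.00118.

E[X] = 177843714048000 · (1/9)^{18} = 243955712000/205891132094649 ≈ 0.00118.


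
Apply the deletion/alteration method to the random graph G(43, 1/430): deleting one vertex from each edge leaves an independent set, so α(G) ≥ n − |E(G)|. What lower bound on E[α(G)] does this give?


E[|E(G)|] = C(43, 2)·p = 903 · (1/430) = 21/10.
E[α(G)] ≥ n − E[|E(G)|] = 43 − 21/10 = 409/10.
Numerically: ≈ 40.90000.
(This is only a lower bound; the true E[α(G)] may be larger.)

E[α(G)] ≥ 409/10 ≈ 40.90000.


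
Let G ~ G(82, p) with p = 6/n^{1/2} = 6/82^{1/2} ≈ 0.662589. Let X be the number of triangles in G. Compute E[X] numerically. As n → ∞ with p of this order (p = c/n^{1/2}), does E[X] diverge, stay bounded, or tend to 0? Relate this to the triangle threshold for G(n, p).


Number of potential triangles: C(82, 3) = 88560.
Each occurs with probability p³ ≈ (0.662589)³ ≈ 2.90892800e-01.
By linearity: E[X] = C(82, 3)·p³ ≈ 88560 · 2.90892800e-01 ≈ 25761.466403.
Since α = 1/2 < 1, p = c/n^{1/2} ≫ 1/n is above the triangle threshold p ~ 1/n. Asymptotically E[X] ~ (c³/6)·n^{3(1−α)} = (6³/6)·n^{1.5} → ∞; triangles are abundant w.h.p.

E[X] ≈ 25761.466403; in regime p = Θ(1/n^{1/2}) E[X] diverges (above the triangle threshold p ~ 1/n).


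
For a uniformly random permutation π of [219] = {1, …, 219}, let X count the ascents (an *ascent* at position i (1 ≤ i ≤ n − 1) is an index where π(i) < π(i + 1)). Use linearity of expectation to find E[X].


Write X = Σ X_I over i = 1, …, 218, with X_I the indicator of one ascent.
There are 218 indicators.
For each fixed i, the pair (π(i), π(i+1)) is a uniformly random ordered pair of distinct values from {1, …, 219}; by symmetry P[π(i) < π(i+1)] = 1/2.
By linearity: E[X] = 218 · (1/2) = (219 − 1) · (1/2) = 109 ≈ 109.0000.

E[X] = 109 = 109.0000.


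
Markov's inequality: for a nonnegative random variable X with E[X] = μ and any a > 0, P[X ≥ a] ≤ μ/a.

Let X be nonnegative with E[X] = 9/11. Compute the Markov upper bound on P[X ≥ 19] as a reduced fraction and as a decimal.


μ = E[X] = 9/11, a = 19.
Markov: P[X ≥ 19] ≤ μ/a = (9/11)/19 = 9/209.
Numerically: ≈ 0.043.
(Since a = 19 > μ = 0.818, the bound 9/209 is < 1 and informative.)

P[X ≥ 19] ≤ 9/209 ≈ 0.043.


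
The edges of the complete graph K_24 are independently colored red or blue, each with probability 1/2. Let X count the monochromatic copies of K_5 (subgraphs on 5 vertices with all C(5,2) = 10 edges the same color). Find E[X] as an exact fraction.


Let X = Σ_S X_S over the C(24, 5) = 42504 subsets S of size 5, where X_S = 1 if the K_5 on S is monochromatic.
For a fixed S, the K_5 on S has C(5, 2) = 10 edges. P[all 10 edges red] = (1/2)^10, and likewise for blue, so P[monochromatic] = 2·(1/2)^10 = 2^{1 − 10} = 1/512.
By linearity of expectation: E[X] = C(24, 5) · 2^{1 − 10} = 42504 · 1/512 = 5313/64.
Numerically: E[X] ≈ 83.0156.

E[X] = C(24,5)·2^(1−C(5,2)) = 5313/64 ≈ 83.0156.


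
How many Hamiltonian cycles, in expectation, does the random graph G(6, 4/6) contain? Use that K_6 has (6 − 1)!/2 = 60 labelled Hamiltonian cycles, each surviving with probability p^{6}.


K_6 has (6 − 1)!/2 = 60 labelled Hamiltonian cycles.
For each such Hamiltonian cycle H, let X_H = 1 if all 6 edges of H are present in G. Then P[X_H = 1] = p^{6} = (2/3)^{6} = 64/729.
By linearity: E[X] = Σ_H E[X_H] = 60 · p^{6} = 60 · 64/729 = 1280/243.
Numerically: E[X] ≈ 5.267.

E[X] = 60 · (2/3)^{6} = 1280/243 ≈ 5.267.


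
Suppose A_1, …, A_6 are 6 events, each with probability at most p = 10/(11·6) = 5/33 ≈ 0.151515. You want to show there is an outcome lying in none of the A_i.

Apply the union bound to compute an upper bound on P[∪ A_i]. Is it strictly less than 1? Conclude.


Union bound: P[∪_{i=1}^{6} A_i] ≤ Σ_i P[A_i] ≤ 6·p = 6·(5/33) = 10/11.
Numerically: 10/11 ≈ 0.909091.
Is 10/11 < 1? YES.
Since P[∪ A_i] ≤ 10/11 < 1, the complement has P[∩ A_i^c] ≥ 1 − 10/11 = 1/11 > 0, so some outcome avoids every A_i.

6·p = 10/11 ≈ 0.909091; existence CERTIFIED by the union bound.


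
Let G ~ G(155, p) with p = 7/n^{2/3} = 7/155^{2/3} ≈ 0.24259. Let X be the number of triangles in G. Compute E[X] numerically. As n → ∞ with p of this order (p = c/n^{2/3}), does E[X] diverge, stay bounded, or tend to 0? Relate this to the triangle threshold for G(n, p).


Number of potential triangles: C(155, 3) = 608685.
Each occurs with probability p³ ≈ (0.24259)³ ≈ 1.4276795e-02.
By linearity: E[X] = C(155, 3)·p³ ≈ 608685 · 1.4276795e-02 ≈ 8690.07097.
Since α = 2/3 < 1, p = c/n^{2/3} ≫ 1/n is above the triangle threshold p ~ 1/n. Asymptotically E[X] ~ (c³/6)·n^{3(1−α)} = (7³/6)·n^{1} → ∞; triangles are abundant w.h.p.

E[X] ≈ 8690.07097; in regime p = Θ(1/n^{2/3}) E[X] diverges (above the triangle threshold p ~ 1/n).


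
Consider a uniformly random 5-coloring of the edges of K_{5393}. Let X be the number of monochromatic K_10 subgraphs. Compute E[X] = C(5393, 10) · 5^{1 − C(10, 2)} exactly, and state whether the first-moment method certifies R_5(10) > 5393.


E[X] = C(5393, 10) · 5^{1 − 45} = 5687418968154238267170642278008 · 5^{−44} = 5687418968154238267170642278008/5684341886080801486968994140625.
As a reduced fraction: E[X] = 5687418968154238267170642278008/5684341886080801486968994140625 ≈ 1.00054.
Is E[X] < 1? NO.
Since E[X] ≥ 1, the first-moment bound is inconclusive at n = 5393; it does NOT by itself certify R_5(10) > 5393.

E[X] = 5687418968154238267170642278008/5684341886080801486968994140625 ≈ 1.00054; E[X] ≥ 1; first-moment method inconclusive here.


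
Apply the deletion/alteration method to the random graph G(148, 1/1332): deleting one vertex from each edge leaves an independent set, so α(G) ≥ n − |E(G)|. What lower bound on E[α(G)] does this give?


E[|E(G)|] = C(148, 2)·p = 10878 · (1/1332) = 49/6.
E[α(G)] ≥ n − E[|E(G)|] = 148 − 49/6 = 839/6.
Numerically: ≈ 139.833.
(This is only a lower bound; the true E[α(G)] may be larger.)

E[α(G)] ≥ 839/6 ≈ 139.833.


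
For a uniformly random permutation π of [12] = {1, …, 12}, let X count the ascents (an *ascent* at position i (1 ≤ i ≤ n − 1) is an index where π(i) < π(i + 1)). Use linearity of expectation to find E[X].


Write X = Σ X_I over i = 1, …, 11, with X_I the indicator of one ascent.
There are 11 indicators.
For each fixed i, the pair (π(i), π(i+1)) is a uniformly random ordered pair of distinct values from {1, …, 12}; by symmetry P[π(i) < π(i+1)] = 1/2.
By linearity: E[X] = 11 · (1/2) = (12 − 1) · (1/2) = 11/2 ≈ 5.500.

E[X] = 11/2 = 5.500.


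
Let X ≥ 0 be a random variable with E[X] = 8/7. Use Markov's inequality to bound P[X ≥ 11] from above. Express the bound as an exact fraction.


μ = E[X] = 8/7, a = 11.
Markov: P[X ≥ 11] ≤ μ/a = (8/7)/11 = 8/77.
Numerically: ≈ 0.1039.
(Since a = 11 > μ = 1.1429, the bound 8/77 is < 1 and informative.)

P[X ≥ 11] ≤ 8/77 ≈ 0.1039.


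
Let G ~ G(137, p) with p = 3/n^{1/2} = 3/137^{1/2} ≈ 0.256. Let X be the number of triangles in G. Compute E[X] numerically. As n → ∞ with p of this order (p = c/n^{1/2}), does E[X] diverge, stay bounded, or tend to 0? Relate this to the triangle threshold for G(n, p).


Number of potential triangles: C(137, 3) = 419220.
Each occurs with probability p³ ≈ (0.256)³ ≈ 1.68377e-02.
By linearity: E[X] = C(137, 3)·p³ ≈ 419220 · 1.68377e-02 ≈ 7058.703.
Since α = 1/2 < 1, p = c/n^{1/2} ≫ 1/n is above the triangle threshold p ~ 1/n. Asymptotically E[X] ~ (c³/6)·n^{3(1−α)} = (3³/6)·n^{1.5} → ∞; triangles are abundant w.h.p.

E[X] ≈ 7058.703; in regime p = Θ(1/n^{1/2}) E[X] diverges (above the triangle threshold p ~ 1/n).


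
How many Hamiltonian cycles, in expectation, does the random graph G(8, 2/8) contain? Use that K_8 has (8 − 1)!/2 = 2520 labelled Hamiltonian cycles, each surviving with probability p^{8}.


K_8 has (8 − 1)!/2 = 2520 labelled Hamiltonian cycles.
For each such Hamiltonian cycle H, let X_H = 1 if all 8 edges of H are present in G. Then P[X_H = 1] = p^{8} = (1/4)^{8} = 1/65536.
By linearity: E[X] = Σ_H E[X_H] = 2520 · p^{8} = 2520 · 1/65536 = 315/8192.
Numerically: E[X] ≈ 0.0384521.

E[X] = 2520 · (1/4)^{8} = 315/8192 ≈ 0.0384521.


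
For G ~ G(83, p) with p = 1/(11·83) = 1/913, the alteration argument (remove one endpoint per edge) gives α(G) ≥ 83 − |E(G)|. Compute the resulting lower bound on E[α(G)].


E[|E(G)|] = C(83, 2)·p = 3403 · (1/913) = 41/11.
E[α(G)] ≥ n − E[|E(G)|] = 83 − 41/11 = 872/11.
Numerically: ≈ 79.27273.
(This is only a lower bound; the true E[α(G)] may be larger.)

E[α(G)] ≥ 872/11 ≈ 79.27273.


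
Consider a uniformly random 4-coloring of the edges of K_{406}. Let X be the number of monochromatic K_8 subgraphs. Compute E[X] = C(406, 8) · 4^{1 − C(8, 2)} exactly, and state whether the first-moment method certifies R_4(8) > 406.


E[X] = C(406, 8) · 4^{1 − 28} = 17082453897995850 · 4^{−27} = 17082453897995850/18014398509481984.
As a reduced fraction: E[X] = 8541226948997925/9007199254740992 ≈ 0.9482667.
Is E[X] < 1? YES.
Since E[X] < 1, there exists a 4-coloring of K_{406} with no monochromatic K_8; hence R_4(8) > 406.

E[X] = 8541226948997925/9007199254740992 ≈ 0.9482667; E[X] < 1, so R_4(8) > 406.


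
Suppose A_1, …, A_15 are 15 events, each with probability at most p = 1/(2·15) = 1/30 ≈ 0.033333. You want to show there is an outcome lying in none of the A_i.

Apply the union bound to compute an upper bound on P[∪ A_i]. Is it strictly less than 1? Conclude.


Union bound: P[∪_{i=1}^{15} A_i] ≤ Σ_i P[A_i] ≤ 15·p = 15·(1/30) = 1/2.
Numerically: 1/2 ≈ 0.500000.
Is 1/2 < 1? YES.
Since P[∪ A_i] ≤ 1/2 < 1, the complement has P[∩ A_i^c] ≥ 1 − 1/2 = 1/2 > 0, so some outcome avoids every A_i.

15·p = 1/2 ≈ 0.500000; existence CERTIFIED by the union bound.


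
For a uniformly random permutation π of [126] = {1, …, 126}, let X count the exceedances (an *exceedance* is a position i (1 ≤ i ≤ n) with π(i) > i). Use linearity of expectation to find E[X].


Write X = Σ_{i=1}^{126} X_i, where X_i = 1_{π(i) > i}.
For each fixed i, π(i) is uniform over {1, …, 126} (marginal of a uniform permutation), so P[π(i) > i] = (n − i)/n. Summing: Σ_{i=1}^{126} (n − i)/n = (0 + 1 + … + 125)/126 = 126(126 − 1)/(2·126) = (126 − 1)/2.
Hence E[X] = Σ_{i=1}^{126} (126 − i)/126 = 125/2 ≈ 62.500.

E[X] = 125/2 = 62.500.


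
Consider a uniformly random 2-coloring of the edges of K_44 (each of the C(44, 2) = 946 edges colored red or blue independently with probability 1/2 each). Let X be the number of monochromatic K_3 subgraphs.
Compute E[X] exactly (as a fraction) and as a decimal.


Let X = Σ_S X_S over the C(44, 3) = 13244 subsets S of size 3, where X_S = 1 if the K_3 on S is monochromatic.
For a fixed S, the K_3 on S has C(3, 2) = 3 edges. P[all 3 edges red] = (1/2)^3, and likewise for blue, so P[monochromatic] = 2·(1/2)^3 = 2^{1 − 3} = 1/4.
By linearity of expectation: E[X] = C(44, 3) · 2^{1 − 3} = 13244 · 1/4 = 3311.
Numerically: E[X] ≈ 3311.000.

E[X] = C(44,3)·2^(1−C(3,2)) = 3311 ≈ 3311.000.


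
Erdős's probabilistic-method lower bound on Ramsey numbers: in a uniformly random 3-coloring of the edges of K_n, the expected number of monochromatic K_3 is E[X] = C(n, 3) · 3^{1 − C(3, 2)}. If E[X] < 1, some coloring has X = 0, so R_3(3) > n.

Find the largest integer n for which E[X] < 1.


We need C(n, 3) · 3^{1 − 3} < 1, i.e. C(n, 3) < 3^{3 − 1} = 9.
Check values of n near the boundary:
  n = 3: C(3, 3) = 1; 1 < 9? YES
  n = 4: C(4, 3) = 4; 4 < 9? YES
  n = 5: C(5, 3) = 10; 10 < 9? NO
  n = 6: C(6, 3) = 20; 20 < 9? NO
The largest n with C(n, 3) < 9 is n = 4 (where E[X] = 4/9 ≈ 0.4444444). Hence R_3(3) > 4, i.e. R_3(3) ≥ 5.

Largest n = 4; hence R_3(3) > 4.


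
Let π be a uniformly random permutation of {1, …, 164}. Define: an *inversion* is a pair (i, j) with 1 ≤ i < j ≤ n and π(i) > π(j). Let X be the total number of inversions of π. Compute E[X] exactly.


Write X = Σ X_I over the C(164, 2) = 13366 pairs i < j, with X_I the indicator of one inversion.
There are 13366 indicators.
For each fixed pair i < j, the values π(i) and π(j) are two distinct elements of {1, …, 164} in uniformly random order; by symmetry P[π(i) > π(j)] = 1/2.
By linearity: E[X] = 13366 · (1/2) = C(164, 2) · (1/2) = 13366/2 = 6683 ≈ 6683.0000.

E[X] = 6683 = 6683.0000.


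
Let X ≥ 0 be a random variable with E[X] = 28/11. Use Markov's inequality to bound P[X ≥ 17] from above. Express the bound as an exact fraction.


μ = E[X] = 28/11, a = 17.
Markov: P[X ≥ 17] ≤ μ/a = (28/11)/17 = 28/187.
Numerically: ≈ 0.1497.
(Since a = 17 > μ = 2.5455, the bound 28/187 is < 1 and informative.)

P[X ≥ 17] ≤ 28/187 ≈ 0.1497.


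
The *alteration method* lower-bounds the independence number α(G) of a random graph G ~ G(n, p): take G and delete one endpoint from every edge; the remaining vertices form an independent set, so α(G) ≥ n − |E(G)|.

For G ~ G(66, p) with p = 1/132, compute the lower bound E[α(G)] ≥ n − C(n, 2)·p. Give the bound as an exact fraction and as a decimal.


E[|E(G)|] = C(66, 2)·p = 2145 · (1/132) = 65/4.
E[α(G)] ≥ n − E[|E(G)|] = 66 − 65/4 = 199/4.
Numerically: ≈ 49.7500.
(This is only a lower bound; the true E[α(G)] may be larger.)

E[α(G)] ≥ 199/4 ≈ 49.7500.


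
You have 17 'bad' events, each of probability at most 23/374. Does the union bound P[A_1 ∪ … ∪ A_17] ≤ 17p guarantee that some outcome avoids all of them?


Union bound: P[∪_{i=1}^{17} A_i] ≤ Σ_i P[A_i] ≤ 17·p = 17·(23/374) = 23/22.
Numerically: 23/22 ≈ 1.04545.
Is 23/22 < 1? NO.
Since the bound 23/22 is ≥ 1, the union bound is uninformative here; it does NOT by itself certify existence.

17·p = 23/22 ≈ 1.04545; existence NOT certified by the union bound.


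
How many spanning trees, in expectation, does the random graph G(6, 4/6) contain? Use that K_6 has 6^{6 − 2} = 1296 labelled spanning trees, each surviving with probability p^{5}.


K_6 has 6^{6 − 2} = 1296 labelled spanning trees.
For each such spanning tree H, let X_H = 1 if all 5 edges of H are present in G. Then P[X_H = 1] = p^{5} = (2/3)^{5} = 32/243.
By linearity of expectation: E[X] = Σ_H E[X_H] = 1296 · p^{5} = 1296 · 32/243 = 512/3.
Numerically: E[X] ≈ 171.

E[X] = 1296 · (2/3)^{5} = 512/3 ≈ 171.


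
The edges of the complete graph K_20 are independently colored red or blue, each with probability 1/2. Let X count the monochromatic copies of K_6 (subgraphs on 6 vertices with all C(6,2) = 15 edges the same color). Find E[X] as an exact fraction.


Let X = Σ_S X_S over the C(20, 6) = 38760 subsets S of size 6, where X_S = 1 if the K_6 on S is monochromatic.
For a fixed S, the K_6 on S has C(6, 2) = 15 edges. P[all 15 edges red] = (1/2)^15, and likewise for blue, so P[monochromatic] = 2·(1/2)^15 = 2^{1 − 15} = 1/16384.
By linearity: E[X] = C(20, 6) · 2^{1 − 15} = 38760 · 1/16384 = 4845/2048.
Numerically: E[X] ≈ 2.366.

E[X] = C(20,6)·2^(1−C(6,2)) = 4845/2048 ≈ 2.366.


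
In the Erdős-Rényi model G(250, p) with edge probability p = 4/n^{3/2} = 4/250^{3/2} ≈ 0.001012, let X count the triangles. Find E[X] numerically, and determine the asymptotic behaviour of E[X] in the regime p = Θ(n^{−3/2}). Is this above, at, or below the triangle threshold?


Number of potential triangles: C(250, 3) = 2573000.
Each occurs with probability p³ ≈ (0.001012)³ ≈ 1.036215e-09.
By linearity: E[X] = C(250, 3)·p³ ≈ 2573000 · 1.036215e-09 ≈ 0.0027.
Since α = 3/2 > 1, p = c/n^{3/2} = o(1/n) is below the triangle threshold p ~ 1/n. Asymptotically E[X] ~ (c³/6)·n^{3(1−α)} = (4³/6)·n^{-1.5} → 0, so by Markov's inequality G has no triangles w.h.p.

E[X] ≈ 0.0027; in regime p = Θ(1/n^{3/2}) E[X] tends to 0 (below the triangle threshold p ~ 1/n).


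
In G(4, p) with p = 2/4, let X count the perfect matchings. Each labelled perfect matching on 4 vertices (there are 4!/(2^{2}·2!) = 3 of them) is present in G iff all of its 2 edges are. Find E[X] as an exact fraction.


K_4 has 4!/(2^{2}·2!) = 3 labelled perfect matchings.
For each such perfect matching H, let X_H = 1 if all 2 edges of H are present in G. Then P[X_H = 1] = p^{2} = (1/2)^{2} = 1/4.
By linearity: E[X] = Σ_H E[X_H] = 3 · p^{2} = 3 · 1/4 = 3/4.
Numerically: E[X] ≈ 0.75.

E[X] = 3 · (1/2)^{2} = 3/4 ≈ 0.75.


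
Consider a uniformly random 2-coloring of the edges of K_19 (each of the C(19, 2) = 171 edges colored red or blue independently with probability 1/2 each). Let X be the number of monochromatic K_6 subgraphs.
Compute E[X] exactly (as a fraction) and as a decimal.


Let X = Σ_S X_S over the C(19, 6) = 27132 subsets S of size 6, where X_S = 1 if the K_6 on S is monochromatic.
For a fixed S, the K_6 on S has C(6, 2) = 15 edges. P[all 15 edges red] = (1/2)^15, and likewise for blue, so P[monochromatic] = 2·(1/2)^15 = 2^{1 − 15} = 1/16384.
By linearity: E[X] = C(19, 6) · 2^{1 − 15} = 27132 · 1/16384 = 6783/4096.
Numerically: E[X] ≈ 1.6560.

E[X] = C(19,6)·2^(1−C(6,2)) = 6783/4096 ≈ 1.6560.


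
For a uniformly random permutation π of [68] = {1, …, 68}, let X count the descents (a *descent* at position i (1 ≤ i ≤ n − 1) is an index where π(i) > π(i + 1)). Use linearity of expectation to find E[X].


Write X = Σ X_I over i = 1, …, 67, with X_I the indicator of one descent.
There are 67 indicators.
For each fixed i, the pair (π(i), π(i+1)) is a uniformly random ordered pair of distinct values from {1, …, 68}; by symmetry P[π(i) > π(i+1)] = 1/2.
By linearity: E[X] = 67 · (1/2) = (68 − 1) · (1/2) = 67/2 ≈ 33.500000.

E[X] = 67/2 = 33.500000.


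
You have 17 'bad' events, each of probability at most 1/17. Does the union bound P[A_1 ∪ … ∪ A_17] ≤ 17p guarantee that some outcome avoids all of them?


Union bound: P[∪_{i=1}^{17} A_i] ≤ Σ_i P[A_i] ≤ 17·p = 17·(1/17) = 1.
Numerically: 1 ≈ 1.00000.
Is 1 < 1? NO.
Since the bound 1 is ≥ 1, the union bound is uninformative here; it does NOT by itself certify existence.

17·p = 1 ≈ 1.00000; existence NOT certified by the union bound.


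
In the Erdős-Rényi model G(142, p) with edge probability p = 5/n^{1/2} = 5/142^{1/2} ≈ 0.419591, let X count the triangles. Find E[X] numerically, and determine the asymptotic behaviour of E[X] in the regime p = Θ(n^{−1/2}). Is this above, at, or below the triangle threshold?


Number of potential triangles: C(142, 3) = 467180.
Each occurs with probability p³ ≈ (0.419591)³ ≈ 7.38715984e-02.
By linearity: E[X] = C(142, 3)·p³ ≈ 467180 · 7.38715984e-02 ≈ 34511.333360.
Since α = 1/2 < 1, p = c/n^{1/2} ≫ 1/n is above the triangle threshold p ~ 1/n. Asymptotically E[X] ~ (c³/6)·n^{3(1−α)} = (5³/6)·n^{1.5} → ∞; triangles are abundant w.h.p.

E[X] ≈ 34511.333360; in regime p = Θ(1/n^{1/2}) E[X] diverges (above the triangle threshold p ~ 1/n).


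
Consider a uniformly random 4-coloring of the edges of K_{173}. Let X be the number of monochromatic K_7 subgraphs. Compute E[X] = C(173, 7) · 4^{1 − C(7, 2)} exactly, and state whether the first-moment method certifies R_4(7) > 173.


E[X] = C(173, 7) · 4^{1 − 21} = 813769676772 · 4^{−20} = 813769676772/1099511627776.
As a reduced fraction: E[X] = 203442419193/274877906944 ≈ 0.7401192.
Is E[X] < 1? YES.
Since E[X] < 1, there exists a 4-coloring of K_{173} with no monochromatic K_7; hence R_4(7) > 173.

E[X] = 203442419193/274877906944 ≈ 0.7401192; E[X] < 1, so R_4(7) > 173.


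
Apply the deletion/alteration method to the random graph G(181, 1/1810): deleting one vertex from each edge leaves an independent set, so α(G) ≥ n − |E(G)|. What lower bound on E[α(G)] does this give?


E[|E(G)|] = C(181, 2)·p = 16290 · (1/1810) = 9.
E[α(G)] ≥ n − E[|E(G)|] = 181 − 9 = 172.
Numerically: ≈ 172.000000.
(This is only a lower bound; the true E[α(G)] may be larger.)

E[α(G)] ≥ 172 ≈ 172.000000.


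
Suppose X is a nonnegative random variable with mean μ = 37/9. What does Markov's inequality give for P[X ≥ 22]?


μ = E[X] = 37/9, a = 22.
Markov: P[X ≥ 22] ≤ μ/a = (37/9)/22 = 37/198.
Numerically: ≈ 0.186869.
(Since a = 22 > μ = 4.111111, the bound 37/198 is < 1 and informative.)

P[X ≥ 22] ≤ 37/198 ≈ 0.186869.


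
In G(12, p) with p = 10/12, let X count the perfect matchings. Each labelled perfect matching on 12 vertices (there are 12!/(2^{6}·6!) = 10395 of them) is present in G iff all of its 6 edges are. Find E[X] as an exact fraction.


K_12 has 12!/(2^{6}·6!) = 10395 labelled perfect matchings.
For each such perfect matching H, let X_H = 1 if all 6 edges of H are present in G. Then P[X_H = 1] = p^{6} = (5/6)^{6} = 15625/46656.
By linearity of expectation: E[X] = Σ_H E[X_H] = 10395 · p^{6} = 10395 · 15625/46656 = 6015625/1728.
Numerically: E[X] ≈ 3481.3.

E[X] = 10395 · (5/6)^{6} = 6015625/1728 ≈ 3481.3.


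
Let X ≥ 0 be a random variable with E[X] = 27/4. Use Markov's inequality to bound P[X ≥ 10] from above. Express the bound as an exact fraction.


μ = E[X] = 27/4, a = 10.
Markov: P[X ≥ 10] ≤ μ/a = (27/4)/10 = 27/40.
Numerically: ≈ 0.6750.
(Since a = 10 > μ = 6.7500, the bound 27/40 is < 1 and informative.)

P[X ≥ 10] ≤ 27/40 ≈ 0.6750.


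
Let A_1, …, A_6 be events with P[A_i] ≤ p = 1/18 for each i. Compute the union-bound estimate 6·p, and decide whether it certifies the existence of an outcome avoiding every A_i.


Union bound: P[∪_{i=1}^{6} A_i] ≤ Σ_i P[A_i] ≤ 6·p = 6·(1/18) = 1/3.
Numerically: 1/3 ≈ 0.3333333.
Is 1/3 < 1? YES.
Since P[∪ A_i] ≤ 1/3 < 1, the complement has P[∩ A_i^c] ≥ 1 − 1/3 = 2/3 > 0, so some outcome avoids every A_i.

6·p = 1/3 ≈ 0.3333333; existence CERTIFIED by the union bound.


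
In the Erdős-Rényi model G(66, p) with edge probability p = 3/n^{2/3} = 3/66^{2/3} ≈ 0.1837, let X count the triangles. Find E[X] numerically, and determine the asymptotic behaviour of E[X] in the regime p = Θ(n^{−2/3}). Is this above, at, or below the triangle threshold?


Number of potential triangles: C(66, 3) = 45760.
Each occurs with probability p³ ≈ (0.1837)³ ≈ 6.198347e-03.
By linearity: E[X] = C(66, 3)·p³ ≈ 45760 · 6.198347e-03 ≈ 283.6364.
Since α = 2/3 < 1, p = c/n^{2/3} ≫ 1/n is above the triangle threshold p ~ 1/n. Asymptotically E[X] ~ (c³/6)·n^{3(1−α)} = (3³/6)·n^{1} → ∞; triangles are abundant w.h.p.

E[X] ≈ 283.6364; in regime p = Θ(1/n^{2/3}) E[X] diverges (above the triangle threshold p ~ 1/n).


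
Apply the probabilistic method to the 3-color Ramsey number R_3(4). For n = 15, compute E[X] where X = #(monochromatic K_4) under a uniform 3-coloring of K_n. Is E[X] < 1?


E[X] = C(15, 4) · 3^{1 − 6} = 1365 · 3^{−5} = 1365/243.
As a reduced fraction: E[X] = 455/81 ≈ 5.6172840.
Is E[X] < 1? NO.
Since E[X] ≥ 1, the first-moment bound is inconclusive at n = 15; it does NOT by itself certify R_3(4) > 15.

E[X] = 455/81 ≈ 5.6172840; E[X] ≥ 1; first-moment method inconclusive here.


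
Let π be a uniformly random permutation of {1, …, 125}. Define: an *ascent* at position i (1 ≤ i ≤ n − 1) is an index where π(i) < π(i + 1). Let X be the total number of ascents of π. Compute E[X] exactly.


Write X = Σ X_I over i = 1, …, 124, with X_I the indicator of one ascent.
There are 124 indicators.
For each fixed i, the pair (π(i), π(i+1)) is a uniformly random ordered pair of distinct values from {1, …, 125}; by symmetry P[π(i) < π(i+1)] = 1/2.
By linearity: E[X] = 124 · (1/2) = (125 − 1) · (1/2) = 62 ≈ 62.000000.

E[X] = 62 = 62.000000.


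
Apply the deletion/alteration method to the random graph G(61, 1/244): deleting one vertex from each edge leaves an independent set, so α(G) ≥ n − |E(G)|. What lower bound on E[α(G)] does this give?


E[|E(G)|] = C(61, 2)·p = 1830 · (1/244) = 15/2.
E[α(G)] ≥ n − E[|E(G)|] = 61 − 15/2 = 107/2.
Numerically: ≈ 53.5000.
(This is only a lower bound; the true E[α(G)] may be larger.)

E[α(G)] ≥ 107/2 ≈ 53.5000.


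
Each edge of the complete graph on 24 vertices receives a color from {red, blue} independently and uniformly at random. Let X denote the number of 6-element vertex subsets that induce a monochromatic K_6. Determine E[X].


Let X = Σ_S X_S over the C(24, 6) = 134596 subsets S of size 6, where X_S = 1 if the K_6 on S is monochromatic.
For a fixed S, the K_6 on S has C(6, 2) = 15 edges. P[all 15 edges red] = (1/2)^15, and likewise for blue, so P[monochromatic] = 2·(1/2)^15 = 2^{1 − 15} = 1/16384.
By linearity: E[X] = C(24, 6) · 2^{1 − 15} = 134596 · 1/16384 = 33649/4096.
Numerically: E[X] ≈ 8.21509.

E[X] = C(24,6)·2^(1−C(6,2)) = 33649/4096 ≈ 8.21509.


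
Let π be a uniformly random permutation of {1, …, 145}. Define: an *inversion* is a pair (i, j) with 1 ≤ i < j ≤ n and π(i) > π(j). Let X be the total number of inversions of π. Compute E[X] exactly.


Write X = Σ X_I over the C(145, 2) = 10440 pairs i < j, with X_I the indicator of one inversion.
There are 10440 indicators.
For each fixed pair i < j, the values π(i) and π(j) are two distinct elements of {1, …, 145} in uniformly random order; by symmetry P[π(i) > π(j)] = 1/2.
By linearity: E[X] = 10440 · (1/2) = C(145, 2) · (1/2) = 10440/2 = 5220 ≈ 5220.0000.

E[X] = 5220 = 5220.0000.


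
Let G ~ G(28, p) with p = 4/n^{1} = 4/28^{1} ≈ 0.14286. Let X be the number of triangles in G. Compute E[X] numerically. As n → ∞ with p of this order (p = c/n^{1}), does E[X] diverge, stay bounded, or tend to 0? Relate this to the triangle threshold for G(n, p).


Number of potential triangles: C(28, 3) = 3276.
Each occurs with probability p³ ≈ (0.14286)³ ≈ 2.9154519e-03.
By linearity: E[X] = C(28, 3)·p³ ≈ 3276 · 2.9154519e-03 ≈ 9.55102.
Here α = 1, so p = 4/n is exactly at the triangle threshold p ~ 1/n. Asymptotically E[X] → c³/6 = 4³/6 = 32/3 ≈ 10.66667, a bounded constant. In this regime the triangle count is asymptotically Poisson(c³/6).

E[X] ≈ 9.55102; in regime p = Θ(1/n^{1}) E[X] stays bounded (at the triangle threshold p ~ 1/n).


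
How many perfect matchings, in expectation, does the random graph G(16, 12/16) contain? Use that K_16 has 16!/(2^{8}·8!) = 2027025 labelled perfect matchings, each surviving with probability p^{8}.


K_16 has 16!/(2^{8}·8!) = 2027025 labelled perfect matchings.
For each such perfect matching H, let X_H = 1 if all 8 edges of H are present in G. Then P[X_H = 1] = p^{8} = (3/4)^{8} = 6561/65536.
Summing the indicators: E[X] = Σ_H E[X_H] = 2027025 · p^{8} = 2027025 · 6561/65536 = 13299311025/65536.
Numerically: E[X] ≈ 2.0293e+05.

E[X] = 2027025 · (3/4)^{8} = 13299311025/65536 ≈ 2.0293e+05.


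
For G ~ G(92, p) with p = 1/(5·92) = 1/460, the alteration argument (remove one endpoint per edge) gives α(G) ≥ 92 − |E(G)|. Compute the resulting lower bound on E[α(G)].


E[|E(G)|] = C(92, 2)·p = 4186 · (1/460) = 91/10.
E[α(G)] ≥ n − E[|E(G)|] = 92 − 91/10 = 829/10.
Numerically: ≈ 82.90000.
(This is only a lower bound; the true E[α(G)] may be larger.)

E[α(G)] ≥ 829/10 ≈ 82.90000.


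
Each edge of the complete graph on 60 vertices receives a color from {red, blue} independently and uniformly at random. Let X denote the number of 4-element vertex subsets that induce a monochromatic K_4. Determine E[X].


Let X = Σ_S X_S over the C(60, 4) = 487635 subsets S of size 4, where X_S = 1 if the K_4 on S is monochromatic.
For a fixed S, the K_4 on S has C(4, 2) = 6 edges. P[all 6 edges red] = (1/2)^6, and likewise for blue, so P[monochromatic] = 2·(1/2)^6 = 2^{1 − 6} = 1/32.
By linearity: E[X] = C(60, 4) · 2^{1 − 6} = 487635 · 1/32 = 487635/32.
Numerically: E[X] ≈ 15238.5938.

E[X] = C(60,4)·2^(1−C(4,2)) = 487635/32 ≈ 15238.5938.


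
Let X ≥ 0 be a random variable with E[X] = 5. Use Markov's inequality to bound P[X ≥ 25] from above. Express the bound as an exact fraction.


μ = E[X] = 5, a = 25.
Markov: P[X ≥ 25] ≤ μ/a = (5)/25 = 1/5.
Numerically: ≈ 0.2000.
(Since a = 25 > μ = 5.0000, the bound 1/5 is < 1 and informative.)

P[X ≥ 25] ≤ 1/5 ≈ 0.2000.


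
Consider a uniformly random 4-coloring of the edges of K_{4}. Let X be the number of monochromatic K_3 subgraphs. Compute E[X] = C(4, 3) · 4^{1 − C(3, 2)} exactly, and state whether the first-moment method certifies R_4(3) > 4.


E[X] = C(4, 3) · 4^{1 − 3} = 4 · 4^{−2} = 4/16.
As a reduced fraction: E[X] = 1/4 ≈ 0.2500000.
Is E[X] < 1? YES.
Since E[X] < 1, there exists a 4-coloring of K_{4} with no monochromatic K_3; hence R_4(3) > 4.

E[X] = 1/4 ≈ 0.2500000; E[X] < 1, so R_4(3) > 4.


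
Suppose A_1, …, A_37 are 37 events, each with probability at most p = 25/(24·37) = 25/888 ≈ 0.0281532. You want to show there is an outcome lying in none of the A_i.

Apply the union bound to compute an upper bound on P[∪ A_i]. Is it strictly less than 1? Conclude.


Union bound: P[∪_{i=1}^{37} A_i] ≤ Σ_i P[A_i] ≤ 37·p = 37·(25/888) = 25/24.
Numerically: 25/24 ≈ 1.0416667.
Is 25/24 < 1? NO.
Since the bound 25/24 is ≥ 1, the union bound is uninformative here; it does NOT by itself certify existence.

37·p = 25/24 ≈ 1.0416667; existence NOT certified by the union bound.


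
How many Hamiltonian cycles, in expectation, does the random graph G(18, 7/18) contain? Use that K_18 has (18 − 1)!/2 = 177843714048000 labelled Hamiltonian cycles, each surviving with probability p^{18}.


K_18 has (18 − 1)!/2 = 177843714048000 labelled Hamiltonian cycles.
For each such Hamiltonian cycle H, let X_H = 1 if all 18 edges of H are present in G. Then P[X_H = 1] = p^{18} = (7/18)^{18} = 1628413597910449/39346408075296537575424.
By linearity of expectation: E[X] = Σ_H E[X_H] = 177843714048000 · p^{18} = 177843714048000 · 1628413597910449/39346408075296537575424 = 24246874921186846803875/3294258113514384.
Numerically: E[X] ≈ 7.36e+06.

E[X] = 177843714048000 · (7/18)^{18} = 24246874921186846803875/3294258113514384 ≈ 7.36e+06.


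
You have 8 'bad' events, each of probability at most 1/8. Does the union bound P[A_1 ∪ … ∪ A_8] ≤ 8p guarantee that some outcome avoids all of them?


Union bound: P[∪_{i=1}^{8} A_i] ≤ Σ_i P[A_i] ≤ 8·p = 8·(1/8) = 1.
Numerically: 1 ≈ 1.0000000.
Is 1 < 1? NO.
Since the bound 1 is ≥ 1, the union bound is uninformative here; it does NOT by itself certify existence.

8·p = 1 ≈ 1.0000000; existence NOT certified by the union bound.


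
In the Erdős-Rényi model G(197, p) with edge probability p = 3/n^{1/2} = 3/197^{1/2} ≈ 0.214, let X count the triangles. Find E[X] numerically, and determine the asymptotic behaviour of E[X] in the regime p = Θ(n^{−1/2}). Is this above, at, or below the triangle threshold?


Number of potential triangles: C(197, 3) = 1254890.
Each occurs with probability p³ ≈ (0.214)³ ≈ 9.76482e-03.
By linearity: E[X] = C(197, 3)·p³ ≈ 1254890 · 9.76482e-03 ≈ 12253.780.
Since α = 1/2 < 1, p = c/n^{1/2} ≫ 1/n is above the triangle threshold p ~ 1/n. Asymptotically E[X] ~ (c³/6)·n^{3(1−α)} = (3³/6)·n^{1.5} → ∞; triangles are abundant w.h.p.

E[X] ≈ 12253.780; in regime p = Θ(1/n^{1/2}) E[X] diverges (above the triangle threshold p ~ 1/n).


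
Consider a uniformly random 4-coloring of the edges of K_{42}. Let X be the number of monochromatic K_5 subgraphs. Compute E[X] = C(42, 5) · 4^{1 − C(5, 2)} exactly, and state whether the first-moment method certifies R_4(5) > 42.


E[X] = C(42, 5) · 4^{1 − 10} = 850668 · 4^{−9} = 850668/262144.
As a reduced fraction: E[X] = 212667/65536 ≈ 3.245.
Is E[X] < 1? NO.
Since E[X] ≥ 1, the first-moment bound is inconclusive at n = 42; it does NOT by itself certify R_4(5) > 42.

E[X] = 212667/65536 ≈ 3.245; E[X] ≥ 1; first-moment method inconclusive here.


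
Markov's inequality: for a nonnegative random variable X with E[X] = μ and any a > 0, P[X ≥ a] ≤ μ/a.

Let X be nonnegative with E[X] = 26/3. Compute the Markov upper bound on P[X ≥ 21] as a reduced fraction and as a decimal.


μ = E[X] = 26/3, a = 21.
Markov: P[X ≥ 21] ≤ μ/a = (26/3)/21 = 26/63.
Numerically: ≈ 0.412698.
(Since a = 21 > μ = 8.666667, the bound 26/63 is < 1 and informative.)

P[X ≥ 21] ≤ 26/63 ≈ 0.412698.


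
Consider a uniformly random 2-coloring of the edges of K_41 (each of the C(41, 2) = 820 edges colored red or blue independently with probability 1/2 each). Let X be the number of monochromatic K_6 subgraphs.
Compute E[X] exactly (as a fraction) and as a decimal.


Let X = Σ_S X_S over the C(41, 6) = 4496388 subsets S of size 6, where X_S = 1 if the K_6 on S is monochromatic.
For a fixed S, the K_6 on S has C(6, 2) = 15 edges. P[all 15 edges red] = (1/2)^15, and likewise for blue, so P[monochromatic] = 2·(1/2)^15 = 2^{1 − 15} = 1/16384.
By linearity of expectation: E[X] = C(41, 6) · 2^{1 − 15} = 4496388 · 1/16384 = 1124097/4096.
Numerically: E[X] ≈ 274.437744.

E[X] = C(41,6)·2^(1−C(6,2)) = 1124097/4096 ≈ 274.437744.


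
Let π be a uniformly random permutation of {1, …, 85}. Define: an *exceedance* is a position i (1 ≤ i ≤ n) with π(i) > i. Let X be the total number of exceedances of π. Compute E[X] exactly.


Write X = Σ_{i=1}^{85} X_i, where X_i = 1_{π(i) > i}.
For each fixed i, π(i) is uniform over {1, …, 85} (marginal of a uniform permutation), so P[π(i) > i] = (n − i)/n. Summing: Σ_{i=1}^{85} (n − i)/n = (0 + 1 + … + 84)/85 = 85(85 − 1)/(2·85) = (85 − 1)/2.
Hence E[X] = Σ_{i=1}^{85} (85 − i)/85 = 42 ≈ 42.000.

E[X] = 42 = 42.000.


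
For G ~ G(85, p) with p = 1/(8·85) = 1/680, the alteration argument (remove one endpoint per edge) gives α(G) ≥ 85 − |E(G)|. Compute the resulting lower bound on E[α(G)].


E[|E(G)|] = C(85, 2)·p = 3570 · (1/680) = 21/4.
E[α(G)] ≥ n − E[|E(G)|] = 85 − 21/4 = 319/4.
Numerically: ≈ 79.750000.
(This is only a lower bound; the true E[α(G)] may be larger.)

E[α(G)] ≥ 319/4 ≈ 79.750000.


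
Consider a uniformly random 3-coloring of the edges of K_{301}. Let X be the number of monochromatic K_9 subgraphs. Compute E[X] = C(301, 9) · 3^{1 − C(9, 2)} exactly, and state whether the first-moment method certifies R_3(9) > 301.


E[X] = C(301, 9) · 3^{1 − 36} = 49533303936090975 · 3^{−35} = 49533303936090975/50031545098999707.
As a reduced fraction: E[X] = 16511101312030325/16677181699666569 ≈ 0.9900415.
Is E[X] < 1? YES.
Since E[X] < 1, there exists a 3-coloring of K_{301} with no monochromatic K_9; hence R_3(9) > 301.

E[X] = 16511101312030325/16677181699666569 ≈ 0.9900415; E[X] < 1, so R_3(9) > 301.
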